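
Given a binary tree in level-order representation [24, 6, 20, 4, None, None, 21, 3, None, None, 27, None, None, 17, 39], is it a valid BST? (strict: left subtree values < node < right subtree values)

Level-order array: [24, 6, 20, 4, None, None, 21, 3, None, None, 27, None, None, 17, 39]
Validate using subtree bounds (lo, hi): at each node, require lo < value < hi,
then recurse left with hi=value and right with lo=value.
Preorder trace (stopping at first violation):
  at node 24 with bounds (-inf, +inf): OK
  at node 6 with bounds (-inf, 24): OK
  at node 4 with bounds (-inf, 6): OK
  at node 3 with bounds (-inf, 4): OK
  at node 20 with bounds (24, +inf): VIOLATION
Node 20 violates its bound: not (24 < 20 < +inf).
Result: Not a valid BST


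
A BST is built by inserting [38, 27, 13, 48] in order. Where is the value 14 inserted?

Starting tree (level order): [38, 27, 48, 13]
Insertion path: 38 -> 27 -> 13
Result: insert 14 as right child of 13
Final tree (level order): [38, 27, 48, 13, None, None, None, None, 14]


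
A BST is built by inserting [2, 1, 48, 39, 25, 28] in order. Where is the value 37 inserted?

Starting tree (level order): [2, 1, 48, None, None, 39, None, 25, None, None, 28]
Insertion path: 2 -> 48 -> 39 -> 25 -> 28
Result: insert 37 as right child of 28
Final tree (level order): [2, 1, 48, None, None, 39, None, 25, None, None, 28, None, 37]


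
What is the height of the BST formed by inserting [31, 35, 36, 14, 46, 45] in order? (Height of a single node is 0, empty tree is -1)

Insertion order: [31, 35, 36, 14, 46, 45]
Tree (level-order array): [31, 14, 35, None, None, None, 36, None, 46, 45]
Compute height bottom-up (empty subtree = -1):
  height(14) = 1 + max(-1, -1) = 0
  height(45) = 1 + max(-1, -1) = 0
  height(46) = 1 + max(0, -1) = 1
  height(36) = 1 + max(-1, 1) = 2
  height(35) = 1 + max(-1, 2) = 3
  height(31) = 1 + max(0, 3) = 4
Height = 4


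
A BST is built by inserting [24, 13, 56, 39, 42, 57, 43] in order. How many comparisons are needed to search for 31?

Search path for 31: 24 -> 56 -> 39
Found: False
Comparisons: 3


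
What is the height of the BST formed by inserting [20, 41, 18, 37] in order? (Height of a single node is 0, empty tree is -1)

Insertion order: [20, 41, 18, 37]
Tree (level-order array): [20, 18, 41, None, None, 37]
Compute height bottom-up (empty subtree = -1):
  height(18) = 1 + max(-1, -1) = 0
  height(37) = 1 + max(-1, -1) = 0
  height(41) = 1 + max(0, -1) = 1
  height(20) = 1 + max(0, 1) = 2
Height = 2


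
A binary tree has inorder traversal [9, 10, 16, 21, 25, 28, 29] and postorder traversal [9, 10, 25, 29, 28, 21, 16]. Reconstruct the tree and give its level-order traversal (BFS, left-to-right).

Inorder:   [9, 10, 16, 21, 25, 28, 29]
Postorder: [9, 10, 25, 29, 28, 21, 16]
Algorithm: postorder visits root last, so walk postorder right-to-left;
each value is the root of the current inorder slice — split it at that
value, recurse on the right subtree first, then the left.
Recursive splits:
  root=16; inorder splits into left=[9, 10], right=[21, 25, 28, 29]
  root=21; inorder splits into left=[], right=[25, 28, 29]
  root=28; inorder splits into left=[25], right=[29]
  root=29; inorder splits into left=[], right=[]
  root=25; inorder splits into left=[], right=[]
  root=10; inorder splits into left=[9], right=[]
  root=9; inorder splits into left=[], right=[]
Reconstructed level-order: [16, 10, 21, 9, 28, 25, 29]


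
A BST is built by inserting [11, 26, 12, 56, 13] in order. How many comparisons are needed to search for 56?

Search path for 56: 11 -> 26 -> 56
Found: True
Comparisons: 3


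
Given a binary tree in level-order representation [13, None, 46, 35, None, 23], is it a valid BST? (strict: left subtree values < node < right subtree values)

Level-order array: [13, None, 46, 35, None, 23]
Validate using subtree bounds (lo, hi): at each node, require lo < value < hi,
then recurse left with hi=value and right with lo=value.
Preorder trace (stopping at first violation):
  at node 13 with bounds (-inf, +inf): OK
  at node 46 with bounds (13, +inf): OK
  at node 35 with bounds (13, 46): OK
  at node 23 with bounds (13, 35): OK
No violation found at any node.
Result: Valid BST


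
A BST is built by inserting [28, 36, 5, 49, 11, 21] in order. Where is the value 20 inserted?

Starting tree (level order): [28, 5, 36, None, 11, None, 49, None, 21]
Insertion path: 28 -> 5 -> 11 -> 21
Result: insert 20 as left child of 21
Final tree (level order): [28, 5, 36, None, 11, None, 49, None, 21, None, None, 20]


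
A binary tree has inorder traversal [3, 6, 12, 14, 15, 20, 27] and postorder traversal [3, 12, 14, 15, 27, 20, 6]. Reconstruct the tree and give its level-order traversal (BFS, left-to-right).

Inorder:   [3, 6, 12, 14, 15, 20, 27]
Postorder: [3, 12, 14, 15, 27, 20, 6]
Algorithm: postorder visits root last, so walk postorder right-to-left;
each value is the root of the current inorder slice — split it at that
value, recurse on the right subtree first, then the left.
Recursive splits:
  root=6; inorder splits into left=[3], right=[12, 14, 15, 20, 27]
  root=20; inorder splits into left=[12, 14, 15], right=[27]
  root=27; inorder splits into left=[], right=[]
  root=15; inorder splits into left=[12, 14], right=[]
  root=14; inorder splits into left=[12], right=[]
  root=12; inorder splits into left=[], right=[]
  root=3; inorder splits into left=[], right=[]
Reconstructed level-order: [6, 3, 20, 15, 27, 14, 12]


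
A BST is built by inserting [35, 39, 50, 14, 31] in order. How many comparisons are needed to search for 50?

Search path for 50: 35 -> 39 -> 50
Found: True
Comparisons: 3


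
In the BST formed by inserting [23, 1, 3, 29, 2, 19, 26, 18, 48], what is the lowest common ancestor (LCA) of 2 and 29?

Tree insertion order: [23, 1, 3, 29, 2, 19, 26, 18, 48]
Tree (level-order array): [23, 1, 29, None, 3, 26, 48, 2, 19, None, None, None, None, None, None, 18]
In a BST, the LCA of p=2, q=29 is the first node v on the
root-to-leaf path with p <= v <= q (go left if both < v, right if both > v).
Walk from root:
  at 23: 2 <= 23 <= 29, this is the LCA
LCA = 23


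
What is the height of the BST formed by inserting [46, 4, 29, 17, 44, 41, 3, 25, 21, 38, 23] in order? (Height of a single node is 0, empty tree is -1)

Insertion order: [46, 4, 29, 17, 44, 41, 3, 25, 21, 38, 23]
Tree (level-order array): [46, 4, None, 3, 29, None, None, 17, 44, None, 25, 41, None, 21, None, 38, None, None, 23]
Compute height bottom-up (empty subtree = -1):
  height(3) = 1 + max(-1, -1) = 0
  height(23) = 1 + max(-1, -1) = 0
  height(21) = 1 + max(-1, 0) = 1
  height(25) = 1 + max(1, -1) = 2
  height(17) = 1 + max(-1, 2) = 3
  height(38) = 1 + max(-1, -1) = 0
  height(41) = 1 + max(0, -1) = 1
  height(44) = 1 + max(1, -1) = 2
  height(29) = 1 + max(3, 2) = 4
  height(4) = 1 + max(0, 4) = 5
  height(46) = 1 + max(5, -1) = 6
Height = 6


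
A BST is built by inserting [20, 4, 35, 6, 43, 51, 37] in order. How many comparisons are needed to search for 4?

Search path for 4: 20 -> 4
Found: True
Comparisons: 2


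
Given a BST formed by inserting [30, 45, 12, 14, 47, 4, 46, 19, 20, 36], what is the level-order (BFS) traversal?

Tree insertion order: [30, 45, 12, 14, 47, 4, 46, 19, 20, 36]
Tree (level-order array): [30, 12, 45, 4, 14, 36, 47, None, None, None, 19, None, None, 46, None, None, 20]
BFS from the root, enqueuing left then right child of each popped node:
  queue [30] -> pop 30, enqueue [12, 45], visited so far: [30]
  queue [12, 45] -> pop 12, enqueue [4, 14], visited so far: [30, 12]
  queue [45, 4, 14] -> pop 45, enqueue [36, 47], visited so far: [30, 12, 45]
  queue [4, 14, 36, 47] -> pop 4, enqueue [none], visited so far: [30, 12, 45, 4]
  queue [14, 36, 47] -> pop 14, enqueue [19], visited so far: [30, 12, 45, 4, 14]
  queue [36, 47, 19] -> pop 36, enqueue [none], visited so far: [30, 12, 45, 4, 14, 36]
  queue [47, 19] -> pop 47, enqueue [46], visited so far: [30, 12, 45, 4, 14, 36, 47]
  queue [19, 46] -> pop 19, enqueue [20], visited so far: [30, 12, 45, 4, 14, 36, 47, 19]
  queue [46, 20] -> pop 46, enqueue [none], visited so far: [30, 12, 45, 4, 14, 36, 47, 19, 46]
  queue [20] -> pop 20, enqueue [none], visited so far: [30, 12, 45, 4, 14, 36, 47, 19, 46, 20]
Result: [30, 12, 45, 4, 14, 36, 47, 19, 46, 20]


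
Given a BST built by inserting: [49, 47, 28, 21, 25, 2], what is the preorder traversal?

Tree insertion order: [49, 47, 28, 21, 25, 2]
Tree (level-order array): [49, 47, None, 28, None, 21, None, 2, 25]
Preorder traversal: [49, 47, 28, 21, 2, 25]


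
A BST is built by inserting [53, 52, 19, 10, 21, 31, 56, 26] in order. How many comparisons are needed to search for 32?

Search path for 32: 53 -> 52 -> 19 -> 21 -> 31
Found: False
Comparisons: 5


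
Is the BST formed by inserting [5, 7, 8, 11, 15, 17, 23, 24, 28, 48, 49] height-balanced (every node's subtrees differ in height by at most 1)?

Tree (level-order array): [5, None, 7, None, 8, None, 11, None, 15, None, 17, None, 23, None, 24, None, 28, None, 48, None, 49]
Definition: a tree is height-balanced if, at every node, |h(left) - h(right)| <= 1 (empty subtree has height -1).
Bottom-up per-node check:
  node 49: h_left=-1, h_right=-1, diff=0 [OK], height=0
  node 48: h_left=-1, h_right=0, diff=1 [OK], height=1
  node 28: h_left=-1, h_right=1, diff=2 [FAIL (|-1-1|=2 > 1)], height=2
  node 24: h_left=-1, h_right=2, diff=3 [FAIL (|-1-2|=3 > 1)], height=3
  node 23: h_left=-1, h_right=3, diff=4 [FAIL (|-1-3|=4 > 1)], height=4
  node 17: h_left=-1, h_right=4, diff=5 [FAIL (|-1-4|=5 > 1)], height=5
  node 15: h_left=-1, h_right=5, diff=6 [FAIL (|-1-5|=6 > 1)], height=6
  node 11: h_left=-1, h_right=6, diff=7 [FAIL (|-1-6|=7 > 1)], height=7
  node 8: h_left=-1, h_right=7, diff=8 [FAIL (|-1-7|=8 > 1)], height=8
  node 7: h_left=-1, h_right=8, diff=9 [FAIL (|-1-8|=9 > 1)], height=9
  node 5: h_left=-1, h_right=9, diff=10 [FAIL (|-1-9|=10 > 1)], height=10
Node 28 violates the condition: |-1 - 1| = 2 > 1.
Result: Not balanced


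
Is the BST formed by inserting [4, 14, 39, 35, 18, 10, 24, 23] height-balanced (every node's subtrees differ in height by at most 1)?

Tree (level-order array): [4, None, 14, 10, 39, None, None, 35, None, 18, None, None, 24, 23]
Definition: a tree is height-balanced if, at every node, |h(left) - h(right)| <= 1 (empty subtree has height -1).
Bottom-up per-node check:
  node 10: h_left=-1, h_right=-1, diff=0 [OK], height=0
  node 23: h_left=-1, h_right=-1, diff=0 [OK], height=0
  node 24: h_left=0, h_right=-1, diff=1 [OK], height=1
  node 18: h_left=-1, h_right=1, diff=2 [FAIL (|-1-1|=2 > 1)], height=2
  node 35: h_left=2, h_right=-1, diff=3 [FAIL (|2--1|=3 > 1)], height=3
  node 39: h_left=3, h_right=-1, diff=4 [FAIL (|3--1|=4 > 1)], height=4
  node 14: h_left=0, h_right=4, diff=4 [FAIL (|0-4|=4 > 1)], height=5
  node 4: h_left=-1, h_right=5, diff=6 [FAIL (|-1-5|=6 > 1)], height=6
Node 18 violates the condition: |-1 - 1| = 2 > 1.
Result: Not balanced


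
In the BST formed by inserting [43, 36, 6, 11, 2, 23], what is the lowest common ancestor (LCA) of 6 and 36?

Tree insertion order: [43, 36, 6, 11, 2, 23]
Tree (level-order array): [43, 36, None, 6, None, 2, 11, None, None, None, 23]
In a BST, the LCA of p=6, q=36 is the first node v on the
root-to-leaf path with p <= v <= q (go left if both < v, right if both > v).
Walk from root:
  at 43: both 6 and 36 < 43, go left
  at 36: 6 <= 36 <= 36, this is the LCA
LCA = 36


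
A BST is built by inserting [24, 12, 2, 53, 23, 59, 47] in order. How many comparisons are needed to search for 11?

Search path for 11: 24 -> 12 -> 2
Found: False
Comparisons: 3


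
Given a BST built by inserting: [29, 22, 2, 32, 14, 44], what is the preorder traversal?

Tree insertion order: [29, 22, 2, 32, 14, 44]
Tree (level-order array): [29, 22, 32, 2, None, None, 44, None, 14]
Preorder traversal: [29, 22, 2, 14, 32, 44]


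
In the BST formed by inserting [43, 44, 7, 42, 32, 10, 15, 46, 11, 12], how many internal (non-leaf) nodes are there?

Tree built from: [43, 44, 7, 42, 32, 10, 15, 46, 11, 12]
Tree (level-order array): [43, 7, 44, None, 42, None, 46, 32, None, None, None, 10, None, None, 15, 11, None, None, 12]
Rule: An internal node has at least one child.
Per-node child counts:
  node 43: 2 child(ren)
  node 7: 1 child(ren)
  node 42: 1 child(ren)
  node 32: 1 child(ren)
  node 10: 1 child(ren)
  node 15: 1 child(ren)
  node 11: 1 child(ren)
  node 12: 0 child(ren)
  node 44: 1 child(ren)
  node 46: 0 child(ren)
Matching nodes: [43, 7, 42, 32, 10, 15, 11, 44]
Count of internal (non-leaf) nodes: 8


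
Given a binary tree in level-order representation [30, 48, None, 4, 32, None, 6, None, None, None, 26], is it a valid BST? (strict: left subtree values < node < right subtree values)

Level-order array: [30, 48, None, 4, 32, None, 6, None, None, None, 26]
Validate using subtree bounds (lo, hi): at each node, require lo < value < hi,
then recurse left with hi=value and right with lo=value.
Preorder trace (stopping at first violation):
  at node 30 with bounds (-inf, +inf): OK
  at node 48 with bounds (-inf, 30): VIOLATION
Node 48 violates its bound: not (-inf < 48 < 30).
Result: Not a valid BST


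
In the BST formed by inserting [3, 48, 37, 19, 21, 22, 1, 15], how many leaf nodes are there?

Tree built from: [3, 48, 37, 19, 21, 22, 1, 15]
Tree (level-order array): [3, 1, 48, None, None, 37, None, 19, None, 15, 21, None, None, None, 22]
Rule: A leaf has 0 children.
Per-node child counts:
  node 3: 2 child(ren)
  node 1: 0 child(ren)
  node 48: 1 child(ren)
  node 37: 1 child(ren)
  node 19: 2 child(ren)
  node 15: 0 child(ren)
  node 21: 1 child(ren)
  node 22: 0 child(ren)
Matching nodes: [1, 15, 22]
Count of leaf nodes: 3


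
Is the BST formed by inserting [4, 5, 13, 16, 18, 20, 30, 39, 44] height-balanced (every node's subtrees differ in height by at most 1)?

Tree (level-order array): [4, None, 5, None, 13, None, 16, None, 18, None, 20, None, 30, None, 39, None, 44]
Definition: a tree is height-balanced if, at every node, |h(left) - h(right)| <= 1 (empty subtree has height -1).
Bottom-up per-node check:
  node 44: h_left=-1, h_right=-1, diff=0 [OK], height=0
  node 39: h_left=-1, h_right=0, diff=1 [OK], height=1
  node 30: h_left=-1, h_right=1, diff=2 [FAIL (|-1-1|=2 > 1)], height=2
  node 20: h_left=-1, h_right=2, diff=3 [FAIL (|-1-2|=3 > 1)], height=3
  node 18: h_left=-1, h_right=3, diff=4 [FAIL (|-1-3|=4 > 1)], height=4
  node 16: h_left=-1, h_right=4, diff=5 [FAIL (|-1-4|=5 > 1)], height=5
  node 13: h_left=-1, h_right=5, diff=6 [FAIL (|-1-5|=6 > 1)], height=6
  node 5: h_left=-1, h_right=6, diff=7 [FAIL (|-1-6|=7 > 1)], height=7
  node 4: h_left=-1, h_right=7, diff=8 [FAIL (|-1-7|=8 > 1)], height=8
Node 30 violates the condition: |-1 - 1| = 2 > 1.
Result: Not balanced


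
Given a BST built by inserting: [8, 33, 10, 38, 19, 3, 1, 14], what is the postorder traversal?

Tree insertion order: [8, 33, 10, 38, 19, 3, 1, 14]
Tree (level-order array): [8, 3, 33, 1, None, 10, 38, None, None, None, 19, None, None, 14]
Postorder traversal: [1, 3, 14, 19, 10, 38, 33, 8]


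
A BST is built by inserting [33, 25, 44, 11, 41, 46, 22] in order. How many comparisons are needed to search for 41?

Search path for 41: 33 -> 44 -> 41
Found: True
Comparisons: 3


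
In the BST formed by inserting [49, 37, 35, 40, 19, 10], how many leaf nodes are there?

Tree built from: [49, 37, 35, 40, 19, 10]
Tree (level-order array): [49, 37, None, 35, 40, 19, None, None, None, 10]
Rule: A leaf has 0 children.
Per-node child counts:
  node 49: 1 child(ren)
  node 37: 2 child(ren)
  node 35: 1 child(ren)
  node 19: 1 child(ren)
  node 10: 0 child(ren)
  node 40: 0 child(ren)
Matching nodes: [10, 40]
Count of leaf nodes: 2


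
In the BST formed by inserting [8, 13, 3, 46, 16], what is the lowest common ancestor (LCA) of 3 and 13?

Tree insertion order: [8, 13, 3, 46, 16]
Tree (level-order array): [8, 3, 13, None, None, None, 46, 16]
In a BST, the LCA of p=3, q=13 is the first node v on the
root-to-leaf path with p <= v <= q (go left if both < v, right if both > v).
Walk from root:
  at 8: 3 <= 8 <= 13, this is the LCA
LCA = 8


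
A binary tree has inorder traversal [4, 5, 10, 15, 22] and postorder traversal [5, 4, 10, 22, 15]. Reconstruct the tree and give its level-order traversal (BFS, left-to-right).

Inorder:   [4, 5, 10, 15, 22]
Postorder: [5, 4, 10, 22, 15]
Algorithm: postorder visits root last, so walk postorder right-to-left;
each value is the root of the current inorder slice — split it at that
value, recurse on the right subtree first, then the left.
Recursive splits:
  root=15; inorder splits into left=[4, 5, 10], right=[22]
  root=22; inorder splits into left=[], right=[]
  root=10; inorder splits into left=[4, 5], right=[]
  root=4; inorder splits into left=[], right=[5]
  root=5; inorder splits into left=[], right=[]
Reconstructed level-order: [15, 10, 22, 4, 5]


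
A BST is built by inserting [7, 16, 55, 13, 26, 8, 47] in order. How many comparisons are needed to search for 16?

Search path for 16: 7 -> 16
Found: True
Comparisons: 2


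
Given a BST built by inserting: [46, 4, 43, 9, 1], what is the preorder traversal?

Tree insertion order: [46, 4, 43, 9, 1]
Tree (level-order array): [46, 4, None, 1, 43, None, None, 9]
Preorder traversal: [46, 4, 1, 43, 9]


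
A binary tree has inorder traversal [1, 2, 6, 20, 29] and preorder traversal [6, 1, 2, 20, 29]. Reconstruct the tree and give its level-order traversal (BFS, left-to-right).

Inorder:  [1, 2, 6, 20, 29]
Preorder: [6, 1, 2, 20, 29]
Algorithm: preorder visits root first, so consume preorder in order;
for each root, split the current inorder slice at that value into
left-subtree inorder and right-subtree inorder, then recurse.
Recursive splits:
  root=6; inorder splits into left=[1, 2], right=[20, 29]
  root=1; inorder splits into left=[], right=[2]
  root=2; inorder splits into left=[], right=[]
  root=20; inorder splits into left=[], right=[29]
  root=29; inorder splits into left=[], right=[]
Reconstructed level-order: [6, 1, 20, 2, 29]


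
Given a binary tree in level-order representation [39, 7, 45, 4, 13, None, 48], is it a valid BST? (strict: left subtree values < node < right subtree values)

Level-order array: [39, 7, 45, 4, 13, None, 48]
Validate using subtree bounds (lo, hi): at each node, require lo < value < hi,
then recurse left with hi=value and right with lo=value.
Preorder trace (stopping at first violation):
  at node 39 with bounds (-inf, +inf): OK
  at node 7 with bounds (-inf, 39): OK
  at node 4 with bounds (-inf, 7): OK
  at node 13 with bounds (7, 39): OK
  at node 45 with bounds (39, +inf): OK
  at node 48 with bounds (45, +inf): OK
No violation found at any node.
Result: Valid BST


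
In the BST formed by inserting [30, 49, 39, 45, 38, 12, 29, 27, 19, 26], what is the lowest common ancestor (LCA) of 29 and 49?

Tree insertion order: [30, 49, 39, 45, 38, 12, 29, 27, 19, 26]
Tree (level-order array): [30, 12, 49, None, 29, 39, None, 27, None, 38, 45, 19, None, None, None, None, None, None, 26]
In a BST, the LCA of p=29, q=49 is the first node v on the
root-to-leaf path with p <= v <= q (go left if both < v, right if both > v).
Walk from root:
  at 30: 29 <= 30 <= 49, this is the LCA
LCA = 30


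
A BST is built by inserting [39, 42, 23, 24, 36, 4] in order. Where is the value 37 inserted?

Starting tree (level order): [39, 23, 42, 4, 24, None, None, None, None, None, 36]
Insertion path: 39 -> 23 -> 24 -> 36
Result: insert 37 as right child of 36
Final tree (level order): [39, 23, 42, 4, 24, None, None, None, None, None, 36, None, 37]


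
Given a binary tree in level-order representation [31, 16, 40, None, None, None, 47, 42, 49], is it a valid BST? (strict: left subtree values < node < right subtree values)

Level-order array: [31, 16, 40, None, None, None, 47, 42, 49]
Validate using subtree bounds (lo, hi): at each node, require lo < value < hi,
then recurse left with hi=value and right with lo=value.
Preorder trace (stopping at first violation):
  at node 31 with bounds (-inf, +inf): OK
  at node 16 with bounds (-inf, 31): OK
  at node 40 with bounds (31, +inf): OK
  at node 47 with bounds (40, +inf): OK
  at node 42 with bounds (40, 47): OK
  at node 49 with bounds (47, +inf): OK
No violation found at any node.
Result: Valid BST


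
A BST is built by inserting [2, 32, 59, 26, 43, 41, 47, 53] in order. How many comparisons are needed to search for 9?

Search path for 9: 2 -> 32 -> 26
Found: False
Comparisons: 3


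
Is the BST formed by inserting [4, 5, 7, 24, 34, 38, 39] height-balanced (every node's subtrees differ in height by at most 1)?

Tree (level-order array): [4, None, 5, None, 7, None, 24, None, 34, None, 38, None, 39]
Definition: a tree is height-balanced if, at every node, |h(left) - h(right)| <= 1 (empty subtree has height -1).
Bottom-up per-node check:
  node 39: h_left=-1, h_right=-1, diff=0 [OK], height=0
  node 38: h_left=-1, h_right=0, diff=1 [OK], height=1
  node 34: h_left=-1, h_right=1, diff=2 [FAIL (|-1-1|=2 > 1)], height=2
  node 24: h_left=-1, h_right=2, diff=3 [FAIL (|-1-2|=3 > 1)], height=3
  node 7: h_left=-1, h_right=3, diff=4 [FAIL (|-1-3|=4 > 1)], height=4
  node 5: h_left=-1, h_right=4, diff=5 [FAIL (|-1-4|=5 > 1)], height=5
  node 4: h_left=-1, h_right=5, diff=6 [FAIL (|-1-5|=6 > 1)], height=6
Node 34 violates the condition: |-1 - 1| = 2 > 1.
Result: Not balanced


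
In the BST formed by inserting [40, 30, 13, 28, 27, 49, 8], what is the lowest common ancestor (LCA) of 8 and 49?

Tree insertion order: [40, 30, 13, 28, 27, 49, 8]
Tree (level-order array): [40, 30, 49, 13, None, None, None, 8, 28, None, None, 27]
In a BST, the LCA of p=8, q=49 is the first node v on the
root-to-leaf path with p <= v <= q (go left if both < v, right if both > v).
Walk from root:
  at 40: 8 <= 40 <= 49, this is the LCA
LCA = 40


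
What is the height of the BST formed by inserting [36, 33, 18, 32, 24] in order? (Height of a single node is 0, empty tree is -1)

Insertion order: [36, 33, 18, 32, 24]
Tree (level-order array): [36, 33, None, 18, None, None, 32, 24]
Compute height bottom-up (empty subtree = -1):
  height(24) = 1 + max(-1, -1) = 0
  height(32) = 1 + max(0, -1) = 1
  height(18) = 1 + max(-1, 1) = 2
  height(33) = 1 + max(2, -1) = 3
  height(36) = 1 + max(3, -1) = 4
Height = 4


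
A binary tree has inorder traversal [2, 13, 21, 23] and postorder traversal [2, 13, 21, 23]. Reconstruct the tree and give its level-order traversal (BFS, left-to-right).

Inorder:   [2, 13, 21, 23]
Postorder: [2, 13, 21, 23]
Algorithm: postorder visits root last, so walk postorder right-to-left;
each value is the root of the current inorder slice — split it at that
value, recurse on the right subtree first, then the left.
Recursive splits:
  root=23; inorder splits into left=[2, 13, 21], right=[]
  root=21; inorder splits into left=[2, 13], right=[]
  root=13; inorder splits into left=[2], right=[]
  root=2; inorder splits into left=[], right=[]
Reconstructed level-order: [23, 21, 13, 2]


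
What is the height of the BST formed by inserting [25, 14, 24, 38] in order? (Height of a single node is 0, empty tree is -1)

Insertion order: [25, 14, 24, 38]
Tree (level-order array): [25, 14, 38, None, 24]
Compute height bottom-up (empty subtree = -1):
  height(24) = 1 + max(-1, -1) = 0
  height(14) = 1 + max(-1, 0) = 1
  height(38) = 1 + max(-1, -1) = 0
  height(25) = 1 + max(1, 0) = 2
Height = 2


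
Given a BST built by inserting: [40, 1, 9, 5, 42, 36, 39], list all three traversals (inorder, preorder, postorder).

Tree insertion order: [40, 1, 9, 5, 42, 36, 39]
Tree (level-order array): [40, 1, 42, None, 9, None, None, 5, 36, None, None, None, 39]
Inorder (L, root, R): [1, 5, 9, 36, 39, 40, 42]
Preorder (root, L, R): [40, 1, 9, 5, 36, 39, 42]
Postorder (L, R, root): [5, 39, 36, 9, 1, 42, 40]


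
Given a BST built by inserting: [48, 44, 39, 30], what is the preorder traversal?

Tree insertion order: [48, 44, 39, 30]
Tree (level-order array): [48, 44, None, 39, None, 30]
Preorder traversal: [48, 44, 39, 30]


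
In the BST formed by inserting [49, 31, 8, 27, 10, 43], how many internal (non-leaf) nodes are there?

Tree built from: [49, 31, 8, 27, 10, 43]
Tree (level-order array): [49, 31, None, 8, 43, None, 27, None, None, 10]
Rule: An internal node has at least one child.
Per-node child counts:
  node 49: 1 child(ren)
  node 31: 2 child(ren)
  node 8: 1 child(ren)
  node 27: 1 child(ren)
  node 10: 0 child(ren)
  node 43: 0 child(ren)
Matching nodes: [49, 31, 8, 27]
Count of internal (non-leaf) nodes: 4


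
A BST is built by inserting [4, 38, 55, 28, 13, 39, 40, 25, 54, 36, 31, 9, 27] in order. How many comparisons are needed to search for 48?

Search path for 48: 4 -> 38 -> 55 -> 39 -> 40 -> 54
Found: False
Comparisons: 6


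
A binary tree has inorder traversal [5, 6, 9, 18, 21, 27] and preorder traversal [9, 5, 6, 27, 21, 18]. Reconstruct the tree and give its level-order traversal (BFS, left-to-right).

Inorder:  [5, 6, 9, 18, 21, 27]
Preorder: [9, 5, 6, 27, 21, 18]
Algorithm: preorder visits root first, so consume preorder in order;
for each root, split the current inorder slice at that value into
left-subtree inorder and right-subtree inorder, then recurse.
Recursive splits:
  root=9; inorder splits into left=[5, 6], right=[18, 21, 27]
  root=5; inorder splits into left=[], right=[6]
  root=6; inorder splits into left=[], right=[]
  root=27; inorder splits into left=[18, 21], right=[]
  root=21; inorder splits into left=[18], right=[]
  root=18; inorder splits into left=[], right=[]
Reconstructed level-order: [9, 5, 27, 6, 21, 18]


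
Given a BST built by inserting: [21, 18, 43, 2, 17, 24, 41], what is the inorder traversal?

Tree insertion order: [21, 18, 43, 2, 17, 24, 41]
Tree (level-order array): [21, 18, 43, 2, None, 24, None, None, 17, None, 41]
Inorder traversal: [2, 17, 18, 21, 24, 41, 43]


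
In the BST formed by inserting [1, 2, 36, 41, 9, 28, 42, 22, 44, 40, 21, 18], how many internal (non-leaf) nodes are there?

Tree built from: [1, 2, 36, 41, 9, 28, 42, 22, 44, 40, 21, 18]
Tree (level-order array): [1, None, 2, None, 36, 9, 41, None, 28, 40, 42, 22, None, None, None, None, 44, 21, None, None, None, 18]
Rule: An internal node has at least one child.
Per-node child counts:
  node 1: 1 child(ren)
  node 2: 1 child(ren)
  node 36: 2 child(ren)
  node 9: 1 child(ren)
  node 28: 1 child(ren)
  node 22: 1 child(ren)
  node 21: 1 child(ren)
  node 18: 0 child(ren)
  node 41: 2 child(ren)
  node 40: 0 child(ren)
  node 42: 1 child(ren)
  node 44: 0 child(ren)
Matching nodes: [1, 2, 36, 9, 28, 22, 21, 41, 42]
Count of internal (non-leaf) nodes: 9


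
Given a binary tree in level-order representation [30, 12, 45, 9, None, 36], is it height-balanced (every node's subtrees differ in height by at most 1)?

Tree (level-order array): [30, 12, 45, 9, None, 36]
Definition: a tree is height-balanced if, at every node, |h(left) - h(right)| <= 1 (empty subtree has height -1).
Bottom-up per-node check:
  node 9: h_left=-1, h_right=-1, diff=0 [OK], height=0
  node 12: h_left=0, h_right=-1, diff=1 [OK], height=1
  node 36: h_left=-1, h_right=-1, diff=0 [OK], height=0
  node 45: h_left=0, h_right=-1, diff=1 [OK], height=1
  node 30: h_left=1, h_right=1, diff=0 [OK], height=2
All nodes satisfy the balance condition.
Result: Balanced


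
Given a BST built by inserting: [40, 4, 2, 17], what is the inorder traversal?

Tree insertion order: [40, 4, 2, 17]
Tree (level-order array): [40, 4, None, 2, 17]
Inorder traversal: [2, 4, 17, 40]


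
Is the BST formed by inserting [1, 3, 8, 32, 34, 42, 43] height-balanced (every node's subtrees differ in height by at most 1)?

Tree (level-order array): [1, None, 3, None, 8, None, 32, None, 34, None, 42, None, 43]
Definition: a tree is height-balanced if, at every node, |h(left) - h(right)| <= 1 (empty subtree has height -1).
Bottom-up per-node check:
  node 43: h_left=-1, h_right=-1, diff=0 [OK], height=0
  node 42: h_left=-1, h_right=0, diff=1 [OK], height=1
  node 34: h_left=-1, h_right=1, diff=2 [FAIL (|-1-1|=2 > 1)], height=2
  node 32: h_left=-1, h_right=2, diff=3 [FAIL (|-1-2|=3 > 1)], height=3
  node 8: h_left=-1, h_right=3, diff=4 [FAIL (|-1-3|=4 > 1)], height=4
  node 3: h_left=-1, h_right=4, diff=5 [FAIL (|-1-4|=5 > 1)], height=5
  node 1: h_left=-1, h_right=5, diff=6 [FAIL (|-1-5|=6 > 1)], height=6
Node 34 violates the condition: |-1 - 1| = 2 > 1.
Result: Not balanced


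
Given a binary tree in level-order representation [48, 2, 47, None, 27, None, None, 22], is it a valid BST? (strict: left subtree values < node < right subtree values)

Level-order array: [48, 2, 47, None, 27, None, None, 22]
Validate using subtree bounds (lo, hi): at each node, require lo < value < hi,
then recurse left with hi=value and right with lo=value.
Preorder trace (stopping at first violation):
  at node 48 with bounds (-inf, +inf): OK
  at node 2 with bounds (-inf, 48): OK
  at node 27 with bounds (2, 48): OK
  at node 22 with bounds (2, 27): OK
  at node 47 with bounds (48, +inf): VIOLATION
Node 47 violates its bound: not (48 < 47 < +inf).
Result: Not a valid BST


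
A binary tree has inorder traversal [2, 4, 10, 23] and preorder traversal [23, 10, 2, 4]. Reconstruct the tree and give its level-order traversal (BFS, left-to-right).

Inorder:  [2, 4, 10, 23]
Preorder: [23, 10, 2, 4]
Algorithm: preorder visits root first, so consume preorder in order;
for each root, split the current inorder slice at that value into
left-subtree inorder and right-subtree inorder, then recurse.
Recursive splits:
  root=23; inorder splits into left=[2, 4, 10], right=[]
  root=10; inorder splits into left=[2, 4], right=[]
  root=2; inorder splits into left=[], right=[4]
  root=4; inorder splits into left=[], right=[]
Reconstructed level-order: [23, 10, 2, 4]


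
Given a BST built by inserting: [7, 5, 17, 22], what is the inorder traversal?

Tree insertion order: [7, 5, 17, 22]
Tree (level-order array): [7, 5, 17, None, None, None, 22]
Inorder traversal: [5, 7, 17, 22]


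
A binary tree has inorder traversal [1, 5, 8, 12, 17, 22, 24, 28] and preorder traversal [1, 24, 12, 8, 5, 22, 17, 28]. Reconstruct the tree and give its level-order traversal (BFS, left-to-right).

Inorder:  [1, 5, 8, 12, 17, 22, 24, 28]
Preorder: [1, 24, 12, 8, 5, 22, 17, 28]
Algorithm: preorder visits root first, so consume preorder in order;
for each root, split the current inorder slice at that value into
left-subtree inorder and right-subtree inorder, then recurse.
Recursive splits:
  root=1; inorder splits into left=[], right=[5, 8, 12, 17, 22, 24, 28]
  root=24; inorder splits into left=[5, 8, 12, 17, 22], right=[28]
  root=12; inorder splits into left=[5, 8], right=[17, 22]
  root=8; inorder splits into left=[5], right=[]
  root=5; inorder splits into left=[], right=[]
  root=22; inorder splits into left=[17], right=[]
  root=17; inorder splits into left=[], right=[]
  root=28; inorder splits into left=[], right=[]
Reconstructed level-order: [1, 24, 12, 28, 8, 22, 5, 17]


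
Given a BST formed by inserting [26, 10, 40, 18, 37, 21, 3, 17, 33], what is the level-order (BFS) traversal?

Tree insertion order: [26, 10, 40, 18, 37, 21, 3, 17, 33]
Tree (level-order array): [26, 10, 40, 3, 18, 37, None, None, None, 17, 21, 33]
BFS from the root, enqueuing left then right child of each popped node:
  queue [26] -> pop 26, enqueue [10, 40], visited so far: [26]
  queue [10, 40] -> pop 10, enqueue [3, 18], visited so far: [26, 10]
  queue [40, 3, 18] -> pop 40, enqueue [37], visited so far: [26, 10, 40]
  queue [3, 18, 37] -> pop 3, enqueue [none], visited so far: [26, 10, 40, 3]
  queue [18, 37] -> pop 18, enqueue [17, 21], visited so far: [26, 10, 40, 3, 18]
  queue [37, 17, 21] -> pop 37, enqueue [33], visited so far: [26, 10, 40, 3, 18, 37]
  queue [17, 21, 33] -> pop 17, enqueue [none], visited so far: [26, 10, 40, 3, 18, 37, 17]
  queue [21, 33] -> pop 21, enqueue [none], visited so far: [26, 10, 40, 3, 18, 37, 17, 21]
  queue [33] -> pop 33, enqueue [none], visited so far: [26, 10, 40, 3, 18, 37, 17, 21, 33]
Result: [26, 10, 40, 3, 18, 37, 17, 21, 33]


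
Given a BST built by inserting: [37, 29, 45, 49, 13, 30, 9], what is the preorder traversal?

Tree insertion order: [37, 29, 45, 49, 13, 30, 9]
Tree (level-order array): [37, 29, 45, 13, 30, None, 49, 9]
Preorder traversal: [37, 29, 13, 9, 30, 45, 49]


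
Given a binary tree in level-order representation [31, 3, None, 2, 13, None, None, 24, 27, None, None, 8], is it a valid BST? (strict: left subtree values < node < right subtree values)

Level-order array: [31, 3, None, 2, 13, None, None, 24, 27, None, None, 8]
Validate using subtree bounds (lo, hi): at each node, require lo < value < hi,
then recurse left with hi=value and right with lo=value.
Preorder trace (stopping at first violation):
  at node 31 with bounds (-inf, +inf): OK
  at node 3 with bounds (-inf, 31): OK
  at node 2 with bounds (-inf, 3): OK
  at node 13 with bounds (3, 31): OK
  at node 24 with bounds (3, 13): VIOLATION
Node 24 violates its bound: not (3 < 24 < 13).
Result: Not a valid BST


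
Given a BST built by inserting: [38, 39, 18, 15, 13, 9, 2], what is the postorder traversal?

Tree insertion order: [38, 39, 18, 15, 13, 9, 2]
Tree (level-order array): [38, 18, 39, 15, None, None, None, 13, None, 9, None, 2]
Postorder traversal: [2, 9, 13, 15, 18, 39, 38]


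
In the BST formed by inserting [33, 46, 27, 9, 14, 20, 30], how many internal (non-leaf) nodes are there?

Tree built from: [33, 46, 27, 9, 14, 20, 30]
Tree (level-order array): [33, 27, 46, 9, 30, None, None, None, 14, None, None, None, 20]
Rule: An internal node has at least one child.
Per-node child counts:
  node 33: 2 child(ren)
  node 27: 2 child(ren)
  node 9: 1 child(ren)
  node 14: 1 child(ren)
  node 20: 0 child(ren)
  node 30: 0 child(ren)
  node 46: 0 child(ren)
Matching nodes: [33, 27, 9, 14]
Count of internal (non-leaf) nodes: 4


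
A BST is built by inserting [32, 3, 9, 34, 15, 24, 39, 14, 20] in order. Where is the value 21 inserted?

Starting tree (level order): [32, 3, 34, None, 9, None, 39, None, 15, None, None, 14, 24, None, None, 20]
Insertion path: 32 -> 3 -> 9 -> 15 -> 24 -> 20
Result: insert 21 as right child of 20
Final tree (level order): [32, 3, 34, None, 9, None, 39, None, 15, None, None, 14, 24, None, None, 20, None, None, 21]


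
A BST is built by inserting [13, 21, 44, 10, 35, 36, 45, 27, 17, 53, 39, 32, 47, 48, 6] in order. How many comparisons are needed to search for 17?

Search path for 17: 13 -> 21 -> 17
Found: True
Comparisons: 3


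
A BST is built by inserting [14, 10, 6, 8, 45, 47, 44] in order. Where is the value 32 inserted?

Starting tree (level order): [14, 10, 45, 6, None, 44, 47, None, 8]
Insertion path: 14 -> 45 -> 44
Result: insert 32 as left child of 44
Final tree (level order): [14, 10, 45, 6, None, 44, 47, None, 8, 32]


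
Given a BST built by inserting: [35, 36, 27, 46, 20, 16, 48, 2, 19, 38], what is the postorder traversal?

Tree insertion order: [35, 36, 27, 46, 20, 16, 48, 2, 19, 38]
Tree (level-order array): [35, 27, 36, 20, None, None, 46, 16, None, 38, 48, 2, 19]
Postorder traversal: [2, 19, 16, 20, 27, 38, 48, 46, 36, 35]


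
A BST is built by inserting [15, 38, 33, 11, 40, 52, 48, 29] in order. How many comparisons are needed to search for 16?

Search path for 16: 15 -> 38 -> 33 -> 29
Found: False
Comparisons: 4


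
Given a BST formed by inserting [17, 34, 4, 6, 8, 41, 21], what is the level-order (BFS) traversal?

Tree insertion order: [17, 34, 4, 6, 8, 41, 21]
Tree (level-order array): [17, 4, 34, None, 6, 21, 41, None, 8]
BFS from the root, enqueuing left then right child of each popped node:
  queue [17] -> pop 17, enqueue [4, 34], visited so far: [17]
  queue [4, 34] -> pop 4, enqueue [6], visited so far: [17, 4]
  queue [34, 6] -> pop 34, enqueue [21, 41], visited so far: [17, 4, 34]
  queue [6, 21, 41] -> pop 6, enqueue [8], visited so far: [17, 4, 34, 6]
  queue [21, 41, 8] -> pop 21, enqueue [none], visited so far: [17, 4, 34, 6, 21]
  queue [41, 8] -> pop 41, enqueue [none], visited so far: [17, 4, 34, 6, 21, 41]
  queue [8] -> pop 8, enqueue [none], visited so far: [17, 4, 34, 6, 21, 41, 8]
Result: [17, 4, 34, 6, 21, 41, 8]


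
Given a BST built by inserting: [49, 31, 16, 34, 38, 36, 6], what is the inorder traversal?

Tree insertion order: [49, 31, 16, 34, 38, 36, 6]
Tree (level-order array): [49, 31, None, 16, 34, 6, None, None, 38, None, None, 36]
Inorder traversal: [6, 16, 31, 34, 36, 38, 49]


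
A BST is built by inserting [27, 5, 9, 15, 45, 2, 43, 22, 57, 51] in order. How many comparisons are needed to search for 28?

Search path for 28: 27 -> 45 -> 43
Found: False
Comparisons: 3


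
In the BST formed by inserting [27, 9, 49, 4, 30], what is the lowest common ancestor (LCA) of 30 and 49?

Tree insertion order: [27, 9, 49, 4, 30]
Tree (level-order array): [27, 9, 49, 4, None, 30]
In a BST, the LCA of p=30, q=49 is the first node v on the
root-to-leaf path with p <= v <= q (go left if both < v, right if both > v).
Walk from root:
  at 27: both 30 and 49 > 27, go right
  at 49: 30 <= 49 <= 49, this is the LCA
LCA = 49


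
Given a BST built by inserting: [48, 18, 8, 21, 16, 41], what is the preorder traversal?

Tree insertion order: [48, 18, 8, 21, 16, 41]
Tree (level-order array): [48, 18, None, 8, 21, None, 16, None, 41]
Preorder traversal: [48, 18, 8, 16, 21, 41]


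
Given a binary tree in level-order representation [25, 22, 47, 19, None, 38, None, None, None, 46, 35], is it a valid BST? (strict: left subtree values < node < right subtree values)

Level-order array: [25, 22, 47, 19, None, 38, None, None, None, 46, 35]
Validate using subtree bounds (lo, hi): at each node, require lo < value < hi,
then recurse left with hi=value and right with lo=value.
Preorder trace (stopping at first violation):
  at node 25 with bounds (-inf, +inf): OK
  at node 22 with bounds (-inf, 25): OK
  at node 19 with bounds (-inf, 22): OK
  at node 47 with bounds (25, +inf): OK
  at node 38 with bounds (25, 47): OK
  at node 46 with bounds (25, 38): VIOLATION
Node 46 violates its bound: not (25 < 46 < 38).
Result: Not a valid BST


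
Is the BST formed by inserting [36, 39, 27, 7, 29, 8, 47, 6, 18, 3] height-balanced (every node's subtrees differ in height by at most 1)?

Tree (level-order array): [36, 27, 39, 7, 29, None, 47, 6, 8, None, None, None, None, 3, None, None, 18]
Definition: a tree is height-balanced if, at every node, |h(left) - h(right)| <= 1 (empty subtree has height -1).
Bottom-up per-node check:
  node 3: h_left=-1, h_right=-1, diff=0 [OK], height=0
  node 6: h_left=0, h_right=-1, diff=1 [OK], height=1
  node 18: h_left=-1, h_right=-1, diff=0 [OK], height=0
  node 8: h_left=-1, h_right=0, diff=1 [OK], height=1
  node 7: h_left=1, h_right=1, diff=0 [OK], height=2
  node 29: h_left=-1, h_right=-1, diff=0 [OK], height=0
  node 27: h_left=2, h_right=0, diff=2 [FAIL (|2-0|=2 > 1)], height=3
  node 47: h_left=-1, h_right=-1, diff=0 [OK], height=0
  node 39: h_left=-1, h_right=0, diff=1 [OK], height=1
  node 36: h_left=3, h_right=1, diff=2 [FAIL (|3-1|=2 > 1)], height=4
Node 27 violates the condition: |2 - 0| = 2 > 1.
Result: Not balanced


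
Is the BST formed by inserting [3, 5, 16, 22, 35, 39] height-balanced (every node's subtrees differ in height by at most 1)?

Tree (level-order array): [3, None, 5, None, 16, None, 22, None, 35, None, 39]
Definition: a tree is height-balanced if, at every node, |h(left) - h(right)| <= 1 (empty subtree has height -1).
Bottom-up per-node check:
  node 39: h_left=-1, h_right=-1, diff=0 [OK], height=0
  node 35: h_left=-1, h_right=0, diff=1 [OK], height=1
  node 22: h_left=-1, h_right=1, diff=2 [FAIL (|-1-1|=2 > 1)], height=2
  node 16: h_left=-1, h_right=2, diff=3 [FAIL (|-1-2|=3 > 1)], height=3
  node 5: h_left=-1, h_right=3, diff=4 [FAIL (|-1-3|=4 > 1)], height=4
  node 3: h_left=-1, h_right=4, diff=5 [FAIL (|-1-4|=5 > 1)], height=5
Node 22 violates the condition: |-1 - 1| = 2 > 1.
Result: Not balanced
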